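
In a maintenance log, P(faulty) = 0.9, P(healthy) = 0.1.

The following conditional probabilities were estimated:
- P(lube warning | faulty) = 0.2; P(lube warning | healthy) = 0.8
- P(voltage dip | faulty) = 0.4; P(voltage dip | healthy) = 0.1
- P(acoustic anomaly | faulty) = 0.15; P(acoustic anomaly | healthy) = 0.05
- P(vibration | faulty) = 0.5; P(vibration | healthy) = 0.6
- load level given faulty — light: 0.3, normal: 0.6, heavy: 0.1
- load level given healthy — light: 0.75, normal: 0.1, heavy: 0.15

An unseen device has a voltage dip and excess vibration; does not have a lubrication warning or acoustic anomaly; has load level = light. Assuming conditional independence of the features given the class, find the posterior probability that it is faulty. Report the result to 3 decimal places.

0.977

faulty: 0.9 × (1−0.2) × 0.4 × (1−0.15) × 0.5 × 0.3 = 0.03672
healthy: 0.1 × (1−0.8) × 0.1 × (1−0.05) × 0.6 × 0.75 = 0.000855
P(faulty | x) = 0.03672 / 0.037575 ≈ 0.977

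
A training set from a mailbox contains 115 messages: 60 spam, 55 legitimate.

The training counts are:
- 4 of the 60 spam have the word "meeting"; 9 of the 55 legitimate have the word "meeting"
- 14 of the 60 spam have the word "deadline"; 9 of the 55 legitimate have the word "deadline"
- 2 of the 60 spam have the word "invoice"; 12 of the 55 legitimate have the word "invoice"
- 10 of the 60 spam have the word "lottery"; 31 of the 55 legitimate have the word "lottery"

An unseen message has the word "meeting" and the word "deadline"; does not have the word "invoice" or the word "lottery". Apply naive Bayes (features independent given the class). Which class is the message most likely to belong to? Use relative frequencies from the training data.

spam

spam: (60/115) × (4/60) × (14/60) × (58/60) × (50/60) ≈ 0.00653784
legitimate: (55/115) × (9/55) × (9/55) × (43/55) × (24/55) ≈ 0.00436897
Highest score → spam.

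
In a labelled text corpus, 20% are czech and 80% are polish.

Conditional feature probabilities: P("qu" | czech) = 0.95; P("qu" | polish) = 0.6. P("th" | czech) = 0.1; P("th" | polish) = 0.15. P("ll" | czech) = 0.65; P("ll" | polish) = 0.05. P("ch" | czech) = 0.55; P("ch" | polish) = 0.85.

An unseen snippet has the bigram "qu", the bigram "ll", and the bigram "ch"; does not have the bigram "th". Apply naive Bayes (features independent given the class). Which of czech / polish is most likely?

czech

czech: 0.2 × 0.95 × (1−0.1) × 0.65 × 0.55 = 0.0611325
polish: 0.8 × 0.6 × (1−0.15) × 0.05 × 0.85 = 0.01734
Highest score → czech.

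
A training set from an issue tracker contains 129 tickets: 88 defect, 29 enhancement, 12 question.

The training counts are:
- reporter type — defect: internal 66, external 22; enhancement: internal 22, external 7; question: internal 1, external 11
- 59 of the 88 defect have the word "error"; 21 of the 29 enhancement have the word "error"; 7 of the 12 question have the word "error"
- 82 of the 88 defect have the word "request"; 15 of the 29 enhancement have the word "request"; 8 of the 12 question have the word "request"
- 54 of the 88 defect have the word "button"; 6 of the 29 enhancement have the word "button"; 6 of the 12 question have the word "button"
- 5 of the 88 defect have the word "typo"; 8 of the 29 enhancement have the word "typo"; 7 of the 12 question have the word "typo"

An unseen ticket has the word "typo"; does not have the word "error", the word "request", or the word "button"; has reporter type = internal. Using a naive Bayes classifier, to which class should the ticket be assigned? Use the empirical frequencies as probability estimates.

defect: (88/129) × (66/88) × (29/88) × (6/88) × (34/88) × (5/88) ≈ 0.000252361
enhancement: (29/129) × (22/29) × (8/29) × (14/29) × (23/29) × (8/29) ≈ 0.00496909
question: (12/129) × (1/12) × (5/12) × (4/12) × (6/12) × (7/12) ≈ 0.000314025
Highest score → enhancement.

enhancement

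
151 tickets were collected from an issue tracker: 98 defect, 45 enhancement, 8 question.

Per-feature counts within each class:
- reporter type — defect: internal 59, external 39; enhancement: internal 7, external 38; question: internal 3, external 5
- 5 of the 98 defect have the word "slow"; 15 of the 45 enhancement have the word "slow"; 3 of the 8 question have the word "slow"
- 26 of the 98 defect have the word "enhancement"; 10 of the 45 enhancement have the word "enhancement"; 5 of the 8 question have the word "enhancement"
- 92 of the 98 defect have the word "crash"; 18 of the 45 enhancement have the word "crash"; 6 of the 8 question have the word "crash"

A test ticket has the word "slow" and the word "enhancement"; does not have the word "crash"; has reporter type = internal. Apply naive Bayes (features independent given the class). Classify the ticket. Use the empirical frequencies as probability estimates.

enhancement

defect: (98/151) × (59/98) × (5/98) × (26/98) × (6/98) ≈ 0.000323811
enhancement: (45/151) × (7/45) × (15/45) × (10/45) × (27/45) ≈ 0.00206034
question: (8/151) × (3/8) × (3/8) × (5/8) × (2/8) ≈ 0.00116411
Highest score → enhancement.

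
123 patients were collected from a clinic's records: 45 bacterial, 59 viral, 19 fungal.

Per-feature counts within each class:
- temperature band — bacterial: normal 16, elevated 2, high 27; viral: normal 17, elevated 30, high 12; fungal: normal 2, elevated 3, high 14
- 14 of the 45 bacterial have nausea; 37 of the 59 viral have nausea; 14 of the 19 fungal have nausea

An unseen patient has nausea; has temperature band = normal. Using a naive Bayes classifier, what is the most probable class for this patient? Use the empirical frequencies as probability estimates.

bacterial: (45/123) × (16/45) × (14/45) ≈ 0.0404697
viral: (59/123) × (17/59) × (37/59) ≈ 0.0866749
fungal: (19/123) × (2/19) × (14/19) ≈ 0.0119812
Highest score → viral.

viral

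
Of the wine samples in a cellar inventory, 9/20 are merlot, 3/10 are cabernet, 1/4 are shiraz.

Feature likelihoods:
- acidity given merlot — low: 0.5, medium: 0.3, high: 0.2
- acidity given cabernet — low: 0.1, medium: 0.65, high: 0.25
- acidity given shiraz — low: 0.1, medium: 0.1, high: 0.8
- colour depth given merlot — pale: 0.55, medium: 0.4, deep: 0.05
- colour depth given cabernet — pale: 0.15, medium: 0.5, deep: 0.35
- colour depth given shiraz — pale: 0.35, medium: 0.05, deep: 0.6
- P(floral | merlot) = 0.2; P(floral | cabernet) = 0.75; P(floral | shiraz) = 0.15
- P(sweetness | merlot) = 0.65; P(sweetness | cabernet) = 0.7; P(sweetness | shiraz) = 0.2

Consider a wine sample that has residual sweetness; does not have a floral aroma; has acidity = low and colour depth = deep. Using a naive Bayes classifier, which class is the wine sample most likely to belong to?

merlot: 0.45 × 0.5 × 0.05 × (1−0.2) × 0.65 = 0.00585
cabernet: 0.3 × 0.1 × 0.35 × (1−0.75) × 0.7 = 0.0018375
shiraz: 0.25 × 0.1 × 0.6 × (1−0.15) × 0.2 = 0.00255
Highest score → merlot.

merlot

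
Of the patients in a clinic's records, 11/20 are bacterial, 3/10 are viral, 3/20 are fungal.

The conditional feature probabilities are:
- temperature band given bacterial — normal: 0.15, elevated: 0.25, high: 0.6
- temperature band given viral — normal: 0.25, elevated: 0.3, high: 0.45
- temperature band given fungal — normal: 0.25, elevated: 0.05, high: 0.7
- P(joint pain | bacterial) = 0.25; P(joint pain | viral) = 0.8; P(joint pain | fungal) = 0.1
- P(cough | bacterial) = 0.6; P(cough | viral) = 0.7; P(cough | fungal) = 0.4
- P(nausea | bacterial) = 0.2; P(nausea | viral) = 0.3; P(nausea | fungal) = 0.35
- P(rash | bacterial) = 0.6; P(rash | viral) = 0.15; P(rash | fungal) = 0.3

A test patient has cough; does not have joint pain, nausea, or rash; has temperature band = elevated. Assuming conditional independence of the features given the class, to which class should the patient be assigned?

bacterial

bacterial: 0.55 × 0.25 × (1−0.25) × 0.6 × (1−0.2) × (1−0.6) = 0.0198
viral: 0.3 × 0.3 × (1−0.8) × 0.7 × (1−0.3) × (1−0.15) = 0.007497
fungal: 0.15 × 0.05 × (1−0.1) × 0.4 × (1−0.35) × (1−0.3) = 0.0012285
Highest score → bacterial.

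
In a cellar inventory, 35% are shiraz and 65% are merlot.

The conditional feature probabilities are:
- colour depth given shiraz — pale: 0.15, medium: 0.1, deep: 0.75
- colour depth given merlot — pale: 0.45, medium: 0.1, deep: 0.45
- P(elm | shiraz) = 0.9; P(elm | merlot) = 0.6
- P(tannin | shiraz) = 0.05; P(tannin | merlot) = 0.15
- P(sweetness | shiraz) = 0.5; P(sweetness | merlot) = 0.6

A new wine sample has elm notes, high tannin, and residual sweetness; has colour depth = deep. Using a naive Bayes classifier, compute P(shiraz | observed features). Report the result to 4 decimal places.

0.2722

shiraz: 0.35 × 0.75 × 0.9 × 0.05 × 0.5 = 0.00590625
merlot: 0.65 × 0.45 × 0.6 × 0.15 × 0.6 = 0.015795
P(shiraz | x) = 0.00590625 / 0.02170125 ≈ 0.2722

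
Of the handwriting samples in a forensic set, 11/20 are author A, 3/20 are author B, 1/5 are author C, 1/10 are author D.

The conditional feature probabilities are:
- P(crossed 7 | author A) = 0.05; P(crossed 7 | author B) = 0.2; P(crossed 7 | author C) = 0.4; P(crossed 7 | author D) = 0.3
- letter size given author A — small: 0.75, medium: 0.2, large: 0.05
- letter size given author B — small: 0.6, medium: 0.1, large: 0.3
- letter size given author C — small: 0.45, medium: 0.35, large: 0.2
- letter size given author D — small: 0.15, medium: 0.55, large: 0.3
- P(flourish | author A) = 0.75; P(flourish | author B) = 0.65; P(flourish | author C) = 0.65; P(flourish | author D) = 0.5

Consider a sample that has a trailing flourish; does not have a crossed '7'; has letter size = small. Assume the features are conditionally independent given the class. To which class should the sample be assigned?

author A: 0.55 × (1−0.05) × 0.75 × 0.75 = 0.29390625
author B: 0.15 × (1−0.2) × 0.6 × 0.65 = 0.0468
author C: 0.2 × (1−0.4) × 0.45 × 0.65 = 0.0351
author D: 0.1 × (1−0.3) × 0.15 × 0.5 = 0.00525
Highest score → author A.

author A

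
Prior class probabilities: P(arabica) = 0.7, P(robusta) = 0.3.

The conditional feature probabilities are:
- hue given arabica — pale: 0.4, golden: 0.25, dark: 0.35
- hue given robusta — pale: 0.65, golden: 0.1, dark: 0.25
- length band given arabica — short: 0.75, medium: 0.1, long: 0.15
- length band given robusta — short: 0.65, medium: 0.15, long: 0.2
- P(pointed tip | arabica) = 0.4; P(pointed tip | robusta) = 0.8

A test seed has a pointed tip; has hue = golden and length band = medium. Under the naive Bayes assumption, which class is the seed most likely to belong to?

arabica: 0.7 × 0.25 × 0.1 × 0.4 = 0.007
robusta: 0.3 × 0.1 × 0.15 × 0.8 = 0.0036
Highest score → arabica.

arabica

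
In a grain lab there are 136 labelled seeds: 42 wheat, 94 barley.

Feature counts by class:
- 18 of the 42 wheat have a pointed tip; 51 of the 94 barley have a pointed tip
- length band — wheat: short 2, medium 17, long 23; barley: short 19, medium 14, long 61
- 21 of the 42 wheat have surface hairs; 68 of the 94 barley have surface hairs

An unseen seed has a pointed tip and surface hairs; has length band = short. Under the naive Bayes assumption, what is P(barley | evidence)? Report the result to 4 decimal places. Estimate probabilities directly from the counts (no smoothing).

wheat: (42/136) × (18/42) × (2/42) × (21/42) ≈ 0.00315126
barley: (94/136) × (51/94) × (19/94) × (68/94) ≈ 0.0548325
P(barley | x) = 0.0548325 / 0.05798376 ≈ 0.9457

0.9457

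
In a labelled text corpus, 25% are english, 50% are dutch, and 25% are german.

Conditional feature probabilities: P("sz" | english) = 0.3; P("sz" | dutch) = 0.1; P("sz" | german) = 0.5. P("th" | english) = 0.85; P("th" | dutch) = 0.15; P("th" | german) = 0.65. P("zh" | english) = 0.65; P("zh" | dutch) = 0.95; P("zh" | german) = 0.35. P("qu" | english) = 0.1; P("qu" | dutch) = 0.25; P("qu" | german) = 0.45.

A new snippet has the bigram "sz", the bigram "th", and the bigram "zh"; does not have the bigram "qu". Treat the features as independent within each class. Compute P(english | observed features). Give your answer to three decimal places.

english: 0.25 × 0.3 × 0.85 × 0.65 × (1−0.1) = 0.03729375
dutch: 0.5 × 0.1 × 0.15 × 0.95 × (1−0.25) = 0.00534375
german: 0.25 × 0.5 × 0.65 × 0.35 × (1−0.45) = 0.015640625
P(english | x) = 0.03729375 / 0.058278125 ≈ 0.640

0.640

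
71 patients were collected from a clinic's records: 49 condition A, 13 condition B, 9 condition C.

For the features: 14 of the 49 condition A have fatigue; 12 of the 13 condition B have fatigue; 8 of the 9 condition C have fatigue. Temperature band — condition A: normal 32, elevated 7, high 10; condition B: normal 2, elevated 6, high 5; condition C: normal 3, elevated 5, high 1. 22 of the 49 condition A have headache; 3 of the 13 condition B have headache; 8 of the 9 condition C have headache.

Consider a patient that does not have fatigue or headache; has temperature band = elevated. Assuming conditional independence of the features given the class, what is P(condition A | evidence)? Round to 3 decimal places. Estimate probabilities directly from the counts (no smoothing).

0.869

condition A: (49/71) × (35/49) × (7/49) × (27/49) ≈ 0.0388043
condition B: (13/71) × (1/13) × (6/13) × (10/13) ≈ 0.00500042
condition C: (9/71) × (1/9) × (5/9) × (1/9) ≈ 0.000869414
P(condition A | x) = 0.0388043 / 0.044674134 ≈ 0.869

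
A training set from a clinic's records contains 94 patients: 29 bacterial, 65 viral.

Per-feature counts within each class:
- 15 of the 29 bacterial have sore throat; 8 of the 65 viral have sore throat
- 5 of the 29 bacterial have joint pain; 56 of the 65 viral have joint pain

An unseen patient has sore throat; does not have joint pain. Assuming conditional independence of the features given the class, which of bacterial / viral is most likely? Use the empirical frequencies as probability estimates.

bacterial: (29/94) × (15/29) × (24/29) ≈ 0.132062
viral: (65/94) × (8/65) × (9/65) ≈ 0.011784
Highest score → bacterial.

bacterial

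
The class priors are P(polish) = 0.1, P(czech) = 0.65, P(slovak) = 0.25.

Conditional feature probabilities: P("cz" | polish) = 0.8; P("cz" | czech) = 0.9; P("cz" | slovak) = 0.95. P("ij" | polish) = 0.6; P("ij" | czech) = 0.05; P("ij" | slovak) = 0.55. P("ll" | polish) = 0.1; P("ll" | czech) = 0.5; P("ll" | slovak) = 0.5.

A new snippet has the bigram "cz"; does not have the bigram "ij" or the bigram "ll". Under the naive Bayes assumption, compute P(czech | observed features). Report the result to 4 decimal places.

polish: 0.1 × 0.8 × (1−0.6) × (1−0.1) = 0.0288
czech: 0.65 × 0.9 × (1−0.05) × (1−0.5) = 0.277875
slovak: 0.25 × 0.95 × (1−0.55) × (1−0.5) = 0.0534375
P(czech | x) = 0.277875 / 0.3601125 ≈ 0.7716

0.7716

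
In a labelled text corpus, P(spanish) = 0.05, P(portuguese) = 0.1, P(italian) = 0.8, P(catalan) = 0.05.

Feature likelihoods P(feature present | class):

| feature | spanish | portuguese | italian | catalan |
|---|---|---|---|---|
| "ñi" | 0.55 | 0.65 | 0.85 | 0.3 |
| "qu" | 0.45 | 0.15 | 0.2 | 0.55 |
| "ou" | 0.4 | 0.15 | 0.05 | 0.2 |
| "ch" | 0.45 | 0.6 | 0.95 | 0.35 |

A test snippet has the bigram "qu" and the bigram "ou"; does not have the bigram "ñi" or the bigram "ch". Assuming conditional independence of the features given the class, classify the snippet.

spanish: 0.05 × (1−0.55) × 0.45 × 0.4 × (1−0.45) = 0.0022275
portuguese: 0.1 × (1−0.65) × 0.15 × 0.15 × (1−0.6) = 0.000315
italian: 0.8 × (1−0.85) × 0.2 × 0.05 × (1−0.95) = 0.00006
catalan: 0.05 × (1−0.3) × 0.55 × 0.2 × (1−0.35) = 0.0025025
Highest score → catalan.

catalan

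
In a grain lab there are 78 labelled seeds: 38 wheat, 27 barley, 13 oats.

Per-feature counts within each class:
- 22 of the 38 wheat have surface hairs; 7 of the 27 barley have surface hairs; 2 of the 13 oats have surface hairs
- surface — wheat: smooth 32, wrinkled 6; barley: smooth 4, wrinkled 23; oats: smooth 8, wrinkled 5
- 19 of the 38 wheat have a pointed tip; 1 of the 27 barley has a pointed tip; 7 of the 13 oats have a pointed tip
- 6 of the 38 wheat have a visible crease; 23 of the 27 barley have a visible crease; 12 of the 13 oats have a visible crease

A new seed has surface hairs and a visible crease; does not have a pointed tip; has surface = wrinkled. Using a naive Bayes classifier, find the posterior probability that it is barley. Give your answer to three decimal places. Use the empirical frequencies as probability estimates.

wheat: (38/78) × (22/38) × (6/38) × (19/38) × (6/38) ≈ 0.00351587
barley: (27/78) × (7/27) × (23/27) × (26/27) × (23/27) ≈ 0.0627106
oats: (13/78) × (2/13) × (5/13) × (6/13) × (12/13) ≈ 0.00420153
P(barley | x) = 0.0627106 / 0.070428 ≈ 0.890

0.890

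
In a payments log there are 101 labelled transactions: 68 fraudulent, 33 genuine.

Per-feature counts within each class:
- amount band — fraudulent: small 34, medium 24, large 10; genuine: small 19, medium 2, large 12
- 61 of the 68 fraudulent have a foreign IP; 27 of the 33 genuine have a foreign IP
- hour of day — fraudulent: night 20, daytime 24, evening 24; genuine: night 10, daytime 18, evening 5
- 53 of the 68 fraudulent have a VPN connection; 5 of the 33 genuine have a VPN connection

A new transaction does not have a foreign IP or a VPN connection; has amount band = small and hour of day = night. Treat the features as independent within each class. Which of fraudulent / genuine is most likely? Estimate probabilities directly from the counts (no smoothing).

genuine

fraudulent: (68/101) × (34/68) × (7/68) × (20/68) × (15/68) ≈ 0.00224828
genuine: (33/101) × (19/33) × (6/33) × (10/33) × (28/33) ≈ 0.00879427
Highest score → genuine.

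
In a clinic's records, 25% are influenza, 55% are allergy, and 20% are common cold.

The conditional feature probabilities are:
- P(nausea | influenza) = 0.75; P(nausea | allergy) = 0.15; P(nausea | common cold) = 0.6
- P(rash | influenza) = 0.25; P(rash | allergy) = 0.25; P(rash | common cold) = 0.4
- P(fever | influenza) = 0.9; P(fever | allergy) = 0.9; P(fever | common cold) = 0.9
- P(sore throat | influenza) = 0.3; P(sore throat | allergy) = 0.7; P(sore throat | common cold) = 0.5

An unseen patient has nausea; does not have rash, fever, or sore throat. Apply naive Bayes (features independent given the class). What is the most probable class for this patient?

influenza: 0.25 × 0.75 × (1−0.25) × (1−0.9) × (1−0.3) = 0.00984375
allergy: 0.55 × 0.15 × (1−0.25) × (1−0.9) × (1−0.7) = 0.00185625
common cold: 0.2 × 0.6 × (1−0.4) × (1−0.9) × (1−0.5) = 0.0036
Highest score → influenza.

influenza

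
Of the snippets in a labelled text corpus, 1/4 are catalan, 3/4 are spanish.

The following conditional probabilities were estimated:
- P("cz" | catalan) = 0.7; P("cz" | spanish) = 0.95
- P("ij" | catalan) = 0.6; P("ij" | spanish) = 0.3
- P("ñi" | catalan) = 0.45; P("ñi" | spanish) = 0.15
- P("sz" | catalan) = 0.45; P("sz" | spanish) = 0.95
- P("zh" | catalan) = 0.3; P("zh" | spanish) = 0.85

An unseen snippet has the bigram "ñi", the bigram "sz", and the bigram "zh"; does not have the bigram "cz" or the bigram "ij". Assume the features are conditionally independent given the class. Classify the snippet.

catalan: 0.25 × (1−0.7) × (1−0.6) × 0.45 × 0.45 × 0.3 = 0.0018225
spanish: 0.75 × (1−0.95) × (1−0.3) × 0.15 × 0.95 × 0.85 = 0.00317953125
Highest score → spanish.

spanish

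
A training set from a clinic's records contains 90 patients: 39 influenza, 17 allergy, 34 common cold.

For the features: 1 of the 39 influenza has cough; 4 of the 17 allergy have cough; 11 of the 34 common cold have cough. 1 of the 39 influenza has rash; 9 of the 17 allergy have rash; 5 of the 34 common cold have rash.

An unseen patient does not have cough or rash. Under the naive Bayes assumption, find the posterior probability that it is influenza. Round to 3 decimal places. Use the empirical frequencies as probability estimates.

0.590

influenza: (39/90) × (38/39) × (38/39) ≈ 0.411396
allergy: (17/90) × (13/17) × (8/17) ≈ 0.0679739
common cold: (34/90) × (23/34) × (29/34) ≈ 0.217974
P(influenza | x) = 0.411396 / 0.6973439 ≈ 0.590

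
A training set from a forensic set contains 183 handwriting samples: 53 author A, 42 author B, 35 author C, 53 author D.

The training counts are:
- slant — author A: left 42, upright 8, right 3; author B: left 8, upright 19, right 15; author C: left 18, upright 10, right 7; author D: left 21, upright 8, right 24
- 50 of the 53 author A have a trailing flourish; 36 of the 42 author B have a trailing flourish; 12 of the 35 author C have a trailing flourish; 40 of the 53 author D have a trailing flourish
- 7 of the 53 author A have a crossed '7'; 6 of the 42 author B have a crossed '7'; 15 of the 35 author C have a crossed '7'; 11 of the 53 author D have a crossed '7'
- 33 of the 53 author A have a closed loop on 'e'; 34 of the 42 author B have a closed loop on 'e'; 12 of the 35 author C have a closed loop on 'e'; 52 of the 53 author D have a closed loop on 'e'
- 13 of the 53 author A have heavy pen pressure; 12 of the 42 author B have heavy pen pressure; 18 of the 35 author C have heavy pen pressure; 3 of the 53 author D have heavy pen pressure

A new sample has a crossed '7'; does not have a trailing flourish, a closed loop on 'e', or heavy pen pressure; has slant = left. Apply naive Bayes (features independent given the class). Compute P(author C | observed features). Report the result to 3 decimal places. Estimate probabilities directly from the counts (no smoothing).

0.925

author A: (53/183) × (42/53) × (3/53) × (7/53) × (20/53) × (40/53) ≈ 0.000488657
author B: (42/183) × (8/42) × (6/42) × (6/42) × (8/42) × (30/42) ≈ 0.000121382
author C: (35/183) × (18/35) × (23/35) × (15/35) × (23/35) × (17/35) ≈ 0.00884189
author D: (53/183) × (21/53) × (13/53) × (11/53) × (1/53) × (50/53) ≈ 0.000103985
P(author C | x) = 0.00884189 / 0.009555914 ≈ 0.925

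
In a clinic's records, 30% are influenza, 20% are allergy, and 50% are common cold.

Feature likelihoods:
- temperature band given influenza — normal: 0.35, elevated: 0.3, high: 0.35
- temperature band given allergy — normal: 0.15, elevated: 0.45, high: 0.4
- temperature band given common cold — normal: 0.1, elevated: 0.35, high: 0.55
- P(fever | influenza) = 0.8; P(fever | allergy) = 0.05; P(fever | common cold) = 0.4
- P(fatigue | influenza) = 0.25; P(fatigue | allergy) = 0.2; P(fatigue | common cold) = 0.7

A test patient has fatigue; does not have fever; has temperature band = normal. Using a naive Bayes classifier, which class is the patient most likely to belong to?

influenza: 0.3 × 0.35 × (1−0.8) × 0.25 = 0.00525
allergy: 0.2 × 0.15 × (1−0.05) × 0.2 = 0.0057
common cold: 0.5 × 0.1 × (1−0.4) × 0.7 = 0.021
Highest score → common cold.

common cold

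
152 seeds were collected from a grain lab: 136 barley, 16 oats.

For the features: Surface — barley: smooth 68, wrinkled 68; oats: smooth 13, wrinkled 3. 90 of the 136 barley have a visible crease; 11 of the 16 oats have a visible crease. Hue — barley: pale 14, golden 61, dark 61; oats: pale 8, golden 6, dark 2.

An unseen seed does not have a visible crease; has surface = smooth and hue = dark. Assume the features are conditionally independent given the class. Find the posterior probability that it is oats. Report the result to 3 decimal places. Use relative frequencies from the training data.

0.047

barley: (136/152) × (68/136) × (46/136) × (61/136) ≈ 0.0678696
oats: (16/152) × (13/16) × (5/16) × (2/16) ≈ 0.00334087
P(oats | x) = 0.00334087 / 0.07121047 ≈ 0.047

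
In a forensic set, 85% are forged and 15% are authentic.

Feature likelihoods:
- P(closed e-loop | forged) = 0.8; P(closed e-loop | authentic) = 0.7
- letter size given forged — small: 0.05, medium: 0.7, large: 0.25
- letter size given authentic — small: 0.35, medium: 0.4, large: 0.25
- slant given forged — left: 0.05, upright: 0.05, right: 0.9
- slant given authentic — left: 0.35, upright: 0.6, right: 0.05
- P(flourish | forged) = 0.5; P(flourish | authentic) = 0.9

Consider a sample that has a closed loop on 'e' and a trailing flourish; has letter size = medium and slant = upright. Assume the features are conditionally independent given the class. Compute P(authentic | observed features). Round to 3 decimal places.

forged: 0.85 × 0.8 × 0.7 × 0.05 × 0.5 = 0.0119
authentic: 0.15 × 0.7 × 0.4 × 0.6 × 0.9 = 0.02268
P(authentic | x) = 0.02268 / 0.03458 ≈ 0.656

0.656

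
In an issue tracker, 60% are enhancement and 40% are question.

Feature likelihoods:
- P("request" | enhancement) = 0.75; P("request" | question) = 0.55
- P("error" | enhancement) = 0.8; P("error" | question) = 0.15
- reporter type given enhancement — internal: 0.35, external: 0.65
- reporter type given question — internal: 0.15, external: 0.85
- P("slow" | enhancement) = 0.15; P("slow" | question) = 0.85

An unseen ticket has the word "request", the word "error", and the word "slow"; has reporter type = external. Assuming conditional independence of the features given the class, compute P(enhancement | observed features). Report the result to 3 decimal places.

enhancement: 0.6 × 0.75 × 0.8 × 0.65 × 0.15 = 0.0351
question: 0.4 × 0.55 × 0.15 × 0.85 × 0.85 = 0.0238425
P(enhancement | x) = 0.0351 / 0.0589425 ≈ 0.595

0.595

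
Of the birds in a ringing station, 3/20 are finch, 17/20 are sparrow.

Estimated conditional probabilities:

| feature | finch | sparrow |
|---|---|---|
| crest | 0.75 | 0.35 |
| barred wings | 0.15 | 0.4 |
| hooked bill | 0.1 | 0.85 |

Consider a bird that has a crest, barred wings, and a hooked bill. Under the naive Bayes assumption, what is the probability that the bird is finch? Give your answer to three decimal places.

0.016

finch: 0.15 × 0.75 × 0.15 × 0.1 = 0.0016875
sparrow: 0.85 × 0.35 × 0.4 × 0.85 = 0.10115
P(finch | x) = 0.0016875 / 0.1028375 ≈ 0.016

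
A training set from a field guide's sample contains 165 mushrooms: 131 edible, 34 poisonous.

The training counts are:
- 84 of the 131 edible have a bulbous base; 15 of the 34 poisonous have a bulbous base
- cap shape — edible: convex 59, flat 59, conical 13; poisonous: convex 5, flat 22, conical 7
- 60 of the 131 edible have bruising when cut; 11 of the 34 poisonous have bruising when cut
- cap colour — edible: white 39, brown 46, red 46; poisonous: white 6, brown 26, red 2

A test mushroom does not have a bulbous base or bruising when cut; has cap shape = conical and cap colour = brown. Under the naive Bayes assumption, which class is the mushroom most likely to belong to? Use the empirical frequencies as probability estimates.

edible: (131/165) × (47/131) × (13/131) × (71/131) × (46/131) ≈ 0.00537972
poisonous: (34/165) × (19/34) × (7/34) × (23/34) × (26/34) ≈ 0.012264
Highest score → poisonous.

poisonous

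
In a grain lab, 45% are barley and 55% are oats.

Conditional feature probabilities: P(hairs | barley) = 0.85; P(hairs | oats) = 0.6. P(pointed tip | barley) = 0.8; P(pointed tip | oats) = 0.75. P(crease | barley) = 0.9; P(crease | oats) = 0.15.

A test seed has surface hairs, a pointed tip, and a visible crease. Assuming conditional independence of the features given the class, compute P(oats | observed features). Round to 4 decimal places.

barley: 0.45 × 0.85 × 0.8 × 0.9 = 0.2754
oats: 0.55 × 0.6 × 0.75 × 0.15 = 0.037125
P(oats | x) = 0.037125 / 0.312525 ≈ 0.1188

0.1188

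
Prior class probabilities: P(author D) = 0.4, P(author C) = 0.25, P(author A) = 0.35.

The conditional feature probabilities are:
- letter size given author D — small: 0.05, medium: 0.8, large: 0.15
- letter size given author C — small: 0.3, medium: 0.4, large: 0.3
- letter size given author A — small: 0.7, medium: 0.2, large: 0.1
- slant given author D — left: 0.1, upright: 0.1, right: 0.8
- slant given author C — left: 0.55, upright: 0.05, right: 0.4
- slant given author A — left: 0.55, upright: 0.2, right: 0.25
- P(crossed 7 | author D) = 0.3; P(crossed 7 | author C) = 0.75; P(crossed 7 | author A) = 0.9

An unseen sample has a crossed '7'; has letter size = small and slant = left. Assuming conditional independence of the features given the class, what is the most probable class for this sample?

author D: 0.4 × 0.05 × 0.1 × 0.3 = 0.0006
author C: 0.25 × 0.3 × 0.55 × 0.75 = 0.0309375
author A: 0.35 × 0.7 × 0.55 × 0.9 = 0.121275
Highest score → author A.

author A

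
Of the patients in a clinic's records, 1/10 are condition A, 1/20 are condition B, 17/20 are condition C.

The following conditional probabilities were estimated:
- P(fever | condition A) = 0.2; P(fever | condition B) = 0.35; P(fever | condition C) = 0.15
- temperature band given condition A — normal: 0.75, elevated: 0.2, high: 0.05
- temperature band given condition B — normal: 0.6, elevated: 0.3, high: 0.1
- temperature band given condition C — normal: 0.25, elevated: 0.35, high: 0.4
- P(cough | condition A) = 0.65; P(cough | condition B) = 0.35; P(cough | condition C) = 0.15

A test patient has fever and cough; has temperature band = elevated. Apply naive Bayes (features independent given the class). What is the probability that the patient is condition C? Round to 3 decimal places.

condition A: 0.1 × 0.2 × 0.2 × 0.65 = 0.0026
condition B: 0.05 × 0.35 × 0.3 × 0.35 = 0.0018375
condition C: 0.85 × 0.15 × 0.35 × 0.15 = 0.00669375
P(condition C | x) = 0.00669375 / 0.01113125 ≈ 0.601

0.601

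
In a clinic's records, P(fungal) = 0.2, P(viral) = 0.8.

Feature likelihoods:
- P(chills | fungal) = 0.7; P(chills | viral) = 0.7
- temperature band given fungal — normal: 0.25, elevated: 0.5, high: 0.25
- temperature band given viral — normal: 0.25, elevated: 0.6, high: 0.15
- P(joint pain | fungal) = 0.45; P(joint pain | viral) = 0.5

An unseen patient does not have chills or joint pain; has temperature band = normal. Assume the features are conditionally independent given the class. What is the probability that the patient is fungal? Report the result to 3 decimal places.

fungal: 0.2 × (1−0.7) × 0.25 × (1−0.45) = 0.00825
viral: 0.8 × (1−0.7) × 0.25 × (1−0.5) = 0.03
P(fungal | x) = 0.00825 / 0.03825 ≈ 0.216

0.216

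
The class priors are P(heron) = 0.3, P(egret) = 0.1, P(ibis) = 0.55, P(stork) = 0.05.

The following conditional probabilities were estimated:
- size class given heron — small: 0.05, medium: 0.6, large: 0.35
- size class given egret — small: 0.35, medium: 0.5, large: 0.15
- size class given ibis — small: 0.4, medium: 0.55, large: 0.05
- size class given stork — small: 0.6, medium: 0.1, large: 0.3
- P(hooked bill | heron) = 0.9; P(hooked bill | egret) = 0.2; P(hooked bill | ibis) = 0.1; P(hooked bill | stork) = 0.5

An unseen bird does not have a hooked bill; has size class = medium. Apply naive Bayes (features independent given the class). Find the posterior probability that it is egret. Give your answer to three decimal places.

0.120

heron: 0.3 × 0.6 × (1−0.9) = 0.018
egret: 0.1 × 0.5 × (1−0.2) = 0.04
ibis: 0.55 × 0.55 × (1−0.1) = 0.27225
stork: 0.05 × 0.1 × (1−0.5) = 0.0025
P(egret | x) = 0.04 / 0.33275 ≈ 0.120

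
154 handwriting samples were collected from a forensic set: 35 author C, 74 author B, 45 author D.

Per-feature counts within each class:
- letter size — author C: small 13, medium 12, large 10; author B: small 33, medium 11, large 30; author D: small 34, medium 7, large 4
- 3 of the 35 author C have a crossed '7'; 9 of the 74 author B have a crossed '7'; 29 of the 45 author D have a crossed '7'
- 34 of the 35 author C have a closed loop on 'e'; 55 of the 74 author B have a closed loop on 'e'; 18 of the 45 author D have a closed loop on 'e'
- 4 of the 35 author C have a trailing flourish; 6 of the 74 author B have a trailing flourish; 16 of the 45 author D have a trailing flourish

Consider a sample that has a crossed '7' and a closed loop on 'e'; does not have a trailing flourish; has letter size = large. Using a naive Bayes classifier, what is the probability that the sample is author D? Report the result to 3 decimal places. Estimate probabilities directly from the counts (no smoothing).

author C: (35/154) × (10/35) × (3/35) × (34/35) × (31/35) ≈ 0.00478891
author B: (74/154) × (30/74) × (9/74) × (55/74) × (68/74) ≈ 0.0161815
author D: (45/154) × (4/45) × (29/45) × (18/45) × (29/45) ≈ 0.00431489
P(author D | x) = 0.00431489 / 0.0252853 ≈ 0.171

0.171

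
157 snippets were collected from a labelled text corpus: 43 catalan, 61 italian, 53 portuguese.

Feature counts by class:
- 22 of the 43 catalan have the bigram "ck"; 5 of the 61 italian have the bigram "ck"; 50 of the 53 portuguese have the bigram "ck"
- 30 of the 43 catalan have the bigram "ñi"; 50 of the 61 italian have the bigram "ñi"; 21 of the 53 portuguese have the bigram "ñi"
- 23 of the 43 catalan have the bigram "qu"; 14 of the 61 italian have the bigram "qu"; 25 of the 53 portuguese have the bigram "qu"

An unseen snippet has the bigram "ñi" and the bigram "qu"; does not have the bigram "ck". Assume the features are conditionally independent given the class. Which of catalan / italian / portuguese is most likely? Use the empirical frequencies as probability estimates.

italian

catalan: (43/157) × (21/43) × (30/43) × (23/43) ≈ 0.0499151
italian: (61/157) × (56/61) × (50/61) × (14/61) ≈ 0.0671007
portuguese: (53/157) × (3/53) × (21/53) × (25/53) ≈ 0.00357132
Highest score → italian.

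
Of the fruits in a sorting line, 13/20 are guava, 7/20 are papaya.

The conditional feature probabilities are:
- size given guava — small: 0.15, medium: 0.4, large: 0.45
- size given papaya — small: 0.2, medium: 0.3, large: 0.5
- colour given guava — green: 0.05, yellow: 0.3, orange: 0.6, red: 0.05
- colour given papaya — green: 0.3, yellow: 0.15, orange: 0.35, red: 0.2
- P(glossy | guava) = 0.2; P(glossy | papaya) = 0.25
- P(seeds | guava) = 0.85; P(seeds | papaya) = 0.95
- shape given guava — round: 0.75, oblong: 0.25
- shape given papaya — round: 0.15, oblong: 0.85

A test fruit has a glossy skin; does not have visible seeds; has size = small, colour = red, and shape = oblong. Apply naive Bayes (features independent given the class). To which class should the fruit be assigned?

papaya

guava: 0.65 × 0.15 × 0.05 × 0.2 × (1−0.85) × 0.25 = 0.0000365625
papaya: 0.35 × 0.2 × 0.2 × 0.25 × (1−0.95) × 0.85 = 0.00014875
Highest score → papaya.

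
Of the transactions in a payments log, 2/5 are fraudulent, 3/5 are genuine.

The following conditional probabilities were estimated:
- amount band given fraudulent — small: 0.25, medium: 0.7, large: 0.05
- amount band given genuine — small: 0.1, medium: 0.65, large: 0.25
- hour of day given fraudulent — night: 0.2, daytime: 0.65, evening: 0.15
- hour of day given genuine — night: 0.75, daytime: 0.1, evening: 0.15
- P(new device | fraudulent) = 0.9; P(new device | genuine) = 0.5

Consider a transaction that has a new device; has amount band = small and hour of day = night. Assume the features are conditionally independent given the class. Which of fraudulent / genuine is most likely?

fraudulent: 0.4 × 0.25 × 0.2 × 0.9 = 0.018
genuine: 0.6 × 0.1 × 0.75 × 0.5 = 0.0225
Highest score → genuine.

genuine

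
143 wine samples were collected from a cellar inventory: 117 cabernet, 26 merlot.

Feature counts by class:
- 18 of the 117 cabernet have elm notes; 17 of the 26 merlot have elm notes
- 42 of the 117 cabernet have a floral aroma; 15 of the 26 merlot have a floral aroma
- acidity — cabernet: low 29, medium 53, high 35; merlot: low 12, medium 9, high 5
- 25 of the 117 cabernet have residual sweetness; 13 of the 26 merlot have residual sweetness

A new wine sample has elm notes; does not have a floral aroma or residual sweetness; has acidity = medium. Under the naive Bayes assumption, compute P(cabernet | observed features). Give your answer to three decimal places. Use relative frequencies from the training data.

cabernet: (117/143) × (18/117) × (75/117) × (53/117) × (92/117) ≈ 0.0287411
merlot: (26/143) × (17/26) × (11/26) × (9/26) × (13/26) ≈ 0.00870505
P(cabernet | x) = 0.0287411 / 0.03744615 ≈ 0.768

0.768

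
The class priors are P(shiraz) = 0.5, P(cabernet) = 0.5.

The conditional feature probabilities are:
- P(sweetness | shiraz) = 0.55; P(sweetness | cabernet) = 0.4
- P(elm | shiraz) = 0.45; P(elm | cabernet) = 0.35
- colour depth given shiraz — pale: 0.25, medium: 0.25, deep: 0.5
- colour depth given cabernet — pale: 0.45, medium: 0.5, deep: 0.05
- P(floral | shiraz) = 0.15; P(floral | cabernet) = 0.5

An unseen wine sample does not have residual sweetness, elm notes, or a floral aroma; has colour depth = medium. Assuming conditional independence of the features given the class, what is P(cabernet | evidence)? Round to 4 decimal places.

shiraz: 0.5 × (1−0.55) × (1−0.45) × 0.25 × (1−0.15) = 0.026296875
cabernet: 0.5 × (1−0.4) × (1−0.35) × 0.5 × (1−0.5) = 0.04875
P(cabernet | x) = 0.04875 / 0.075046875 ≈ 0.6496

0.6496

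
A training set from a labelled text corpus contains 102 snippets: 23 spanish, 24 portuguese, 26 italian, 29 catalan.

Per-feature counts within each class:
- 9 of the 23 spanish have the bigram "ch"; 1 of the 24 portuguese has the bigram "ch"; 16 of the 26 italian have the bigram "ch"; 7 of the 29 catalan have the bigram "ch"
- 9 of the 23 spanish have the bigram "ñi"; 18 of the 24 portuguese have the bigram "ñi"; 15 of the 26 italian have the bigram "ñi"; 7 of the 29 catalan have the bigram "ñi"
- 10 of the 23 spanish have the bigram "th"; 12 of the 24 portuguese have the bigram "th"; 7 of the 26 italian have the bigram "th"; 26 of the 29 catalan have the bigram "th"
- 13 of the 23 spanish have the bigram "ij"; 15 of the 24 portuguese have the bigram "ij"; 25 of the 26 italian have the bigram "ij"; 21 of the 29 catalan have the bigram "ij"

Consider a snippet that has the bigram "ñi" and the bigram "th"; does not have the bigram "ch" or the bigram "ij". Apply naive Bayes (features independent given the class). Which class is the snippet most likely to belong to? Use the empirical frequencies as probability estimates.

portuguese

spanish: (23/102) × (14/23) × (9/23) × (10/23) × (10/23) ≈ 0.0101528
portuguese: (24/102) × (23/24) × (18/24) × (12/24) × (9/24) ≈ 0.0317096
italian: (26/102) × (10/26) × (15/26) × (7/26) × (1/26) ≈ 0.000585692
catalan: (29/102) × (22/29) × (7/29) × (26/29) × (8/29) ≈ 0.0128763
Highest score → portuguese.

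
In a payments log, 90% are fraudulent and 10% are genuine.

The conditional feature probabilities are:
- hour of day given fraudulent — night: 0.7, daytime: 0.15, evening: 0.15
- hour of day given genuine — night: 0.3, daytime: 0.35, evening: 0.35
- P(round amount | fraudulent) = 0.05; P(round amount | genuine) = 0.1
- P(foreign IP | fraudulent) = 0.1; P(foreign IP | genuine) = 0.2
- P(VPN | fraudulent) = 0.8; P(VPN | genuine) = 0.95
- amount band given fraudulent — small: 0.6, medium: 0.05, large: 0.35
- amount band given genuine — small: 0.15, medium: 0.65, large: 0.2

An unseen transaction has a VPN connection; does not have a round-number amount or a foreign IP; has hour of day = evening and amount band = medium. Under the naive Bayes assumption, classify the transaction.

genuine

fraudulent: 0.9 × 0.15 × (1−0.05) × (1−0.1) × 0.8 × 0.05 = 0.004617
genuine: 0.1 × 0.35 × (1−0.1) × (1−0.2) × 0.95 × 0.65 = 0.015561
Highest score → genuine.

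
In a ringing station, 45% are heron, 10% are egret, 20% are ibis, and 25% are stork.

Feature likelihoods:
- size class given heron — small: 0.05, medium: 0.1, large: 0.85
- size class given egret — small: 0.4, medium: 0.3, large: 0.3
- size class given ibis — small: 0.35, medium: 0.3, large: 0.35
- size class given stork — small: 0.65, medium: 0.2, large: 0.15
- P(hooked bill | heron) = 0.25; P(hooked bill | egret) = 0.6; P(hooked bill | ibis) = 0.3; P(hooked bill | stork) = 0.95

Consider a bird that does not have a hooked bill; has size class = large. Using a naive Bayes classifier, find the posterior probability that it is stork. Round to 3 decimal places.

heron: 0.45 × 0.85 × (1−0.25) = 0.286875
egret: 0.1 × 0.3 × (1−0.6) = 0.012
ibis: 0.2 × 0.35 × (1−0.3) = 0.049
stork: 0.25 × 0.15 × (1−0.95) = 0.001875
P(stork | x) = 0.001875 / 0.34975 ≈ 0.005

0.005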